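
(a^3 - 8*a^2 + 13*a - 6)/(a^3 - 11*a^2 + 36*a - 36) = (a^2 - 2*a + 1)/(a^2 - 5*a + 6)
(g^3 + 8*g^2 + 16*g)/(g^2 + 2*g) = (g^2 + 8*g + 16)/(g + 2)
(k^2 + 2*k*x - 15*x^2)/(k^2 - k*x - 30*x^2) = (-k + 3*x)/(-k + 6*x)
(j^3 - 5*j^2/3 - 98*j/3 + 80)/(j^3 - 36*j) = (3*j^2 - 23*j + 40)/(3*j*(j - 6))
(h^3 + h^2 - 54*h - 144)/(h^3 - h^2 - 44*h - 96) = (h + 6)/(h + 4)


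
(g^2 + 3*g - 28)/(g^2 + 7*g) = (g - 4)/g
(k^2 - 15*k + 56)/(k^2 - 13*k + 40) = (k - 7)/(k - 5)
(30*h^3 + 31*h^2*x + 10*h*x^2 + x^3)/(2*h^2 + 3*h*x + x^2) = (15*h^2 + 8*h*x + x^2)/(h + x)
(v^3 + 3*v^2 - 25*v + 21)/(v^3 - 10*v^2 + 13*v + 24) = (v^2 + 6*v - 7)/(v^2 - 7*v - 8)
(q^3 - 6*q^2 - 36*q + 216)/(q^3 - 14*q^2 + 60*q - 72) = (q + 6)/(q - 2)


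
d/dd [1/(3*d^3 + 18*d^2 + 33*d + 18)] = (-d^2 - 4*d - 11/3)/(d^3 + 6*d^2 + 11*d + 6)^2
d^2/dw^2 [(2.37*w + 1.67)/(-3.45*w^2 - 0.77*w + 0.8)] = (-(2.37*w + 1.67)*(6.9*w + 0.77)*(13.8*w + 1.54) + (49.059*w + 15.1728)*(3.45*w^2 + 0.77*w - 0.8))/(3.45*w^2 + 0.77*w - 0.8)^3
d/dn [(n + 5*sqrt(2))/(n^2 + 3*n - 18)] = (n^2 + 3*n - (n + 5*sqrt(2))*(2*n + 3) - 18)/(n^2 + 3*n - 18)^2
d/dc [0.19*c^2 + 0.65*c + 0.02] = 0.38*c + 0.65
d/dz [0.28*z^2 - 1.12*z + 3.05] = 0.56*z - 1.12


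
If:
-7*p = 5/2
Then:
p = -5/14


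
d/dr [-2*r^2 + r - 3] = 1 - 4*r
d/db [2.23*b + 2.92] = 2.23000000000000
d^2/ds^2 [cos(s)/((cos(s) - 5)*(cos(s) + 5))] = (-sin(s)^4 + 150*sin(s)^2 - 624)*cos(s)/((cos(s) - 5)^3*(cos(s) + 5)^3)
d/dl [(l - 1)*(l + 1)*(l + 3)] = 3*l^2 + 6*l - 1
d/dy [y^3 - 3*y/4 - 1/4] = 3*y^2 - 3/4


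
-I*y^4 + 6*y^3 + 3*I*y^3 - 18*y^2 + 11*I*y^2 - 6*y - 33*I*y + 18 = (y - 3)*(y + 2*I)*(y + 3*I)*(-I*y + 1)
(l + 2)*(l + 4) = l^2 + 6*l + 8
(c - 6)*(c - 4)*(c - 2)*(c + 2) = c^4 - 10*c^3 + 20*c^2 + 40*c - 96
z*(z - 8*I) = z^2 - 8*I*z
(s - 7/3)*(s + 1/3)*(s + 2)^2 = s^4 + 2*s^3 - 43*s^2/9 - 100*s/9 - 28/9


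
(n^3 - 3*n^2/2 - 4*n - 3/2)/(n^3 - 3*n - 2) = (n^2 - 5*n/2 - 3/2)/(n^2 - n - 2)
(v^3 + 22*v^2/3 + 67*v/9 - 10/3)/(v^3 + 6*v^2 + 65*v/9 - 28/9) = (3*v^2 + 23*v + 30)/(3*v^2 + 19*v + 28)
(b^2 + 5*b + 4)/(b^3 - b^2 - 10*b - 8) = (b + 4)/(b^2 - 2*b - 8)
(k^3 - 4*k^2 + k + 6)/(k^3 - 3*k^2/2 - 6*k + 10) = 2*(k^2 - 2*k - 3)/(2*k^2 + k - 10)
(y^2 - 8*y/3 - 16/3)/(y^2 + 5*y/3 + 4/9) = 3*(y - 4)/(3*y + 1)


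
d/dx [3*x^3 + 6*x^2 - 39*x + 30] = 9*x^2 + 12*x - 39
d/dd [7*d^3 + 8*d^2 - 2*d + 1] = 21*d^2 + 16*d - 2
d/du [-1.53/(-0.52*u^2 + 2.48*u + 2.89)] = (3.7944 - 1.5912*u)/(-0.52*u^2 + 2.48*u + 2.89)^2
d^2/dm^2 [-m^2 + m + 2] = -2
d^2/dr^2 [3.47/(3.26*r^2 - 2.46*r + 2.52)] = (-73.755544*r^2 + 55.656024*r + 3.47*(6.52*r - 2.46)*(13.04*r - 4.92) - 57.013488)/(3.26*r^2 - 2.46*r + 2.52)^3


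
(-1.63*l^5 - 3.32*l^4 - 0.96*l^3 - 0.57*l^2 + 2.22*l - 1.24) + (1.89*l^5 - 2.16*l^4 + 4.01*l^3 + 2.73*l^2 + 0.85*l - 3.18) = 0.26*l^5 - 5.48*l^4 + 3.05*l^3 + 2.16*l^2 + 3.07*l - 4.42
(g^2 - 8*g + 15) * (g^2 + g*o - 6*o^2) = g^4 + g^3*o - 8*g^3 - 6*g^2*o^2 - 8*g^2*o + 15*g^2 + 48*g*o^2 + 15*g*o - 90*o^2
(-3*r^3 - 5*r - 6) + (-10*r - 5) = -3*r^3 - 15*r - 11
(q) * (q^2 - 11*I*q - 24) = q^3 - 11*I*q^2 - 24*q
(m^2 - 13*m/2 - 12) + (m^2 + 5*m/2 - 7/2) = 2*m^2 - 4*m - 31/2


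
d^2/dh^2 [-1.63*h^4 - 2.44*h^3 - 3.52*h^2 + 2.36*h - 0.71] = -19.56*h^2 - 14.64*h - 7.04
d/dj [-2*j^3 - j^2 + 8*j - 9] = -6*j^2 - 2*j + 8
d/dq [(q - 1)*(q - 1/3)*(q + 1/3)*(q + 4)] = 4*q^3 + 9*q^2 - 74*q/9 - 1/3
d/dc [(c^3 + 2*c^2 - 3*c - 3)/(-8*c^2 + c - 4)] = (-8*c^4 + 2*c^3 - 34*c^2 - 64*c + 15)/(64*c^4 - 16*c^3 + 65*c^2 - 8*c + 16)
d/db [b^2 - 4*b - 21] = 2*b - 4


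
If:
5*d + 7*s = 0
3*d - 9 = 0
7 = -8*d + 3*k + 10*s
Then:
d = 3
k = 367/21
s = -15/7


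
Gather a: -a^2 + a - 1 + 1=-a^2 + a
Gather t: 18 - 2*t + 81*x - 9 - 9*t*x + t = t*(-9*x - 1) + 81*x + 9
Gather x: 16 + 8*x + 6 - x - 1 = 7*x + 21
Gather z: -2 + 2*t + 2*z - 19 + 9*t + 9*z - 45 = 11*t + 11*z - 66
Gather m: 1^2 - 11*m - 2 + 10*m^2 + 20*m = 10*m^2 + 9*m - 1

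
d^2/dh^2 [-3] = 0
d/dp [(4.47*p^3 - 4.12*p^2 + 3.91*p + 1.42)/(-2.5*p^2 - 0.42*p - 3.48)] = (-11.175*p^4 - 3.7548*p^3 - 35.1614*p^2 + 35.7752*p - 13.0104)/(6.25*p^4 + 2.1*p^3 + 17.5764*p^2 + 2.9232*p + 12.1104)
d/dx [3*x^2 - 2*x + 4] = 6*x - 2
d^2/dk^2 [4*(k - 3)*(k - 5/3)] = 8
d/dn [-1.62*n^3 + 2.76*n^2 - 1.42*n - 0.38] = -4.86*n^2 + 5.52*n - 1.42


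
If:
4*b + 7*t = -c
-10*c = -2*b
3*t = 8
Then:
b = -40/9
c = -8/9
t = 8/3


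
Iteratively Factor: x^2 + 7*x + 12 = (x + 3)*(x + 4)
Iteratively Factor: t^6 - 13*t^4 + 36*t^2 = (t - 3)*(t^5 + 3*t^4 - 4*t^3 - 12*t^2) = t*(t - 3)*(t^4 + 3*t^3 - 4*t^2 - 12*t) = t^2*(t - 3)*(t^3 + 3*t^2 - 4*t - 12) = t^2*(t - 3)*(t + 3)*(t^2 - 4) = t^2*(t - 3)*(t - 2)*(t + 3)*(t + 2)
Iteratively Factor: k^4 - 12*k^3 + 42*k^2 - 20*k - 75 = (k - 5)*(k^3 - 7*k^2 + 7*k + 15) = (k - 5)*(k + 1)*(k^2 - 8*k + 15) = (k - 5)^2*(k + 1)*(k - 3)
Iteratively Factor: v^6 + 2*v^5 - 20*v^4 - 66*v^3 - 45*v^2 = (v)*(v^5 + 2*v^4 - 20*v^3 - 66*v^2 - 45*v) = v*(v - 5)*(v^4 + 7*v^3 + 15*v^2 + 9*v) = v*(v - 5)*(v + 3)*(v^3 + 4*v^2 + 3*v) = v*(v - 5)*(v + 3)^2*(v^2 + v) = v^2*(v - 5)*(v + 3)^2*(v + 1)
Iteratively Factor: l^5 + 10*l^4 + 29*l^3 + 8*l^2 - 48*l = (l + 4)*(l^4 + 6*l^3 + 5*l^2 - 12*l) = (l + 4)^2*(l^3 + 2*l^2 - 3*l) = (l - 1)*(l + 4)^2*(l^2 + 3*l) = (l - 1)*(l + 3)*(l + 4)^2*(l)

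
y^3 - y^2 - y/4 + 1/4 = (y - 1)*(y - 1/2)*(y + 1/2)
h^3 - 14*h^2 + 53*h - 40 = (h - 8)*(h - 5)*(h - 1)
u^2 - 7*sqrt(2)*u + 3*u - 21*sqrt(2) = (u + 3)*(u - 7*sqrt(2))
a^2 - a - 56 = (a - 8)*(a + 7)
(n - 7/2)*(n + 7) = n^2 + 7*n/2 - 49/2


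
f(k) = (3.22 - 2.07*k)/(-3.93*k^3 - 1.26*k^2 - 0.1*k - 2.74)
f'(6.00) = -0.00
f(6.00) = 0.01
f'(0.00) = 0.80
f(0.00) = -1.18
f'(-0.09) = 0.74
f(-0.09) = -1.24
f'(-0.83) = 20.16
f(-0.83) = -3.86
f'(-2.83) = 0.11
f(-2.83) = 0.12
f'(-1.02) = 1053.77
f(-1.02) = 24.05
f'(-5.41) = 0.01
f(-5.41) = 0.02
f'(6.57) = -0.00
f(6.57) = 0.01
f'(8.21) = -0.00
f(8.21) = 0.01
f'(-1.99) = 0.47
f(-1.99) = 0.31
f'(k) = (3.22 - 2.07*k)*(11.79*k^2 + 2.52*k + 0.1)/(-3.93*k^3 - 1.26*k^2 - 0.1*k - 2.74)^2 - 2.07/(-3.93*k^3 - 1.26*k^2 - 0.1*k - 2.74) = (-16.2702*k^3 + 35.3556*k^2 + 8.1144*k + 5.9938)/(15.4449*k^6 + 9.9036*k^5 + 2.3736*k^4 + 21.7884*k^3 + 6.9148*k^2 + 0.548*k + 7.5076)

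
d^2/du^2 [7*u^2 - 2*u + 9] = 14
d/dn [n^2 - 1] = 2*n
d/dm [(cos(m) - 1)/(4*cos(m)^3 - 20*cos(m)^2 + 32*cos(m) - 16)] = sin(m)/(2*(cos(m) - 2)^3)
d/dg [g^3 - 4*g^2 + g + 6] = 3*g^2 - 8*g + 1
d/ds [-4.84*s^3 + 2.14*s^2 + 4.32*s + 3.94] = -14.52*s^2 + 4.28*s + 4.32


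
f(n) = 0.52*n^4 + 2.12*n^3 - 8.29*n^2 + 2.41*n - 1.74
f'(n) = 2.08*n^3 + 6.36*n^2 - 16.58*n + 2.41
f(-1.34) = -23.28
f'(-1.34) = 31.04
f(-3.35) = -117.06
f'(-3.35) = 51.13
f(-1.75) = -37.83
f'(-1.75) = 39.76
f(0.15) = -1.56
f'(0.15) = 0.07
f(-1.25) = -20.58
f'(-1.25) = 29.01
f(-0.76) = -9.12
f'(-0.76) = 17.77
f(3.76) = 106.75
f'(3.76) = 140.55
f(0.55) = -2.52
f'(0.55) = -4.44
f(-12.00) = 5894.94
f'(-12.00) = -2477.03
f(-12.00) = 5894.94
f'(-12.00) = -2477.03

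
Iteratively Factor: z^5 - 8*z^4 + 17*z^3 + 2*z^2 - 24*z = (z - 2)*(z^4 - 6*z^3 + 5*z^2 + 12*z) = z*(z - 2)*(z^3 - 6*z^2 + 5*z + 12) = z*(z - 4)*(z - 2)*(z^2 - 2*z - 3) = z*(z - 4)*(z - 3)*(z - 2)*(z + 1)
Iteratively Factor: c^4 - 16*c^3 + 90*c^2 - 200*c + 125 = (c - 5)*(c^3 - 11*c^2 + 35*c - 25) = (c - 5)^2*(c^2 - 6*c + 5) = (c - 5)^2*(c - 1)*(c - 5)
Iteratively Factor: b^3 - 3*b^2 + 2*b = (b)*(b^2 - 3*b + 2) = b*(b - 2)*(b - 1)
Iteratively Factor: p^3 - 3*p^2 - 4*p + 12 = (p - 3)*(p^2 - 4) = (p - 3)*(p - 2)*(p + 2)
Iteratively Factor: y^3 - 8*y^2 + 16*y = (y - 4)*(y^2 - 4*y) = (y - 4)^2*(y)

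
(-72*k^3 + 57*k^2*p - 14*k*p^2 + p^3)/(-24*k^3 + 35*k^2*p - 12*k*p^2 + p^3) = (-3*k + p)/(-k + p)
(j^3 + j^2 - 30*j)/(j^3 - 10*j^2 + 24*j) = (j^2 + j - 30)/(j^2 - 10*j + 24)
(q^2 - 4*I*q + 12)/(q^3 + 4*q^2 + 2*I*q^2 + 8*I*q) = (q - 6*I)/(q*(q + 4))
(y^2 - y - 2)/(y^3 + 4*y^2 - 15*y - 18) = (y - 2)/(y^2 + 3*y - 18)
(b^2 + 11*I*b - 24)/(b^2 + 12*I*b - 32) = (b + 3*I)/(b + 4*I)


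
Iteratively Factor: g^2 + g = (g)*(g + 1)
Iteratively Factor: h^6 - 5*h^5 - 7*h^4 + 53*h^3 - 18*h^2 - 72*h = (h - 4)*(h^5 - h^4 - 11*h^3 + 9*h^2 + 18*h) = (h - 4)*(h + 1)*(h^4 - 2*h^3 - 9*h^2 + 18*h) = (h - 4)*(h - 3)*(h + 1)*(h^3 + h^2 - 6*h) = h*(h - 4)*(h - 3)*(h + 1)*(h^2 + h - 6) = h*(h - 4)*(h - 3)*(h - 2)*(h + 1)*(h + 3)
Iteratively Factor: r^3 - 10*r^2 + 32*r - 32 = (r - 2)*(r^2 - 8*r + 16) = (r - 4)*(r - 2)*(r - 4)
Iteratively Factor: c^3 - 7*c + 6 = (c - 2)*(c^2 + 2*c - 3) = (c - 2)*(c - 1)*(c + 3)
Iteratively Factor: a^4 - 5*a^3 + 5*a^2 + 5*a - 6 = (a - 1)*(a^3 - 4*a^2 + a + 6) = (a - 3)*(a - 1)*(a^2 - a - 2) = (a - 3)*(a - 2)*(a - 1)*(a + 1)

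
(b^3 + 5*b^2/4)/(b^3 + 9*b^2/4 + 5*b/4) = b/(b + 1)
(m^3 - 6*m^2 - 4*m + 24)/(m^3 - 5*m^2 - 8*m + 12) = (m - 2)/(m - 1)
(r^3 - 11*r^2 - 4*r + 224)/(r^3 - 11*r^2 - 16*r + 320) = (r^2 - 3*r - 28)/(r^2 - 3*r - 40)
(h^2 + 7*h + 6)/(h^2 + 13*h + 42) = (h + 1)/(h + 7)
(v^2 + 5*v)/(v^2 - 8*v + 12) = v*(v + 5)/(v^2 - 8*v + 12)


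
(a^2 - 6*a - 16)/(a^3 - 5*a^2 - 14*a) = (a - 8)/(a*(a - 7))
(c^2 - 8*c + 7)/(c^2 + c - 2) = (c - 7)/(c + 2)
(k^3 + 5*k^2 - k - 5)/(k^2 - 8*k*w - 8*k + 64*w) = (k^3 + 5*k^2 - k - 5)/(k^2 - 8*k*w - 8*k + 64*w)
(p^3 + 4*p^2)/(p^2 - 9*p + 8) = p^2*(p + 4)/(p^2 - 9*p + 8)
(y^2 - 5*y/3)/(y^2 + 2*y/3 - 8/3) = y*(3*y - 5)/(3*y^2 + 2*y - 8)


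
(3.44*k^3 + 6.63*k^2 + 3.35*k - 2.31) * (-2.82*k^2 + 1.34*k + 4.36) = -9.7008*k^5 - 14.087*k^4 + 14.4356*k^3 + 39.91*k^2 + 11.5106*k - 10.0716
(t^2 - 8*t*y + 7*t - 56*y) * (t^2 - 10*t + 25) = t^4 - 8*t^3*y - 3*t^3 + 24*t^2*y - 45*t^2 + 360*t*y + 175*t - 1400*y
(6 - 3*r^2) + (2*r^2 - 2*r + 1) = -r^2 - 2*r + 7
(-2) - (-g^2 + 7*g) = g^2 - 7*g - 2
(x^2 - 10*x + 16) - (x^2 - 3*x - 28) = 44 - 7*x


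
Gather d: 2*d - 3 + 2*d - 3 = 4*d - 6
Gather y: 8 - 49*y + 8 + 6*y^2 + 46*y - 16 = 6*y^2 - 3*y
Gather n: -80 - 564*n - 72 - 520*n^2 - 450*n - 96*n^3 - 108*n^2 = -96*n^3 - 628*n^2 - 1014*n - 152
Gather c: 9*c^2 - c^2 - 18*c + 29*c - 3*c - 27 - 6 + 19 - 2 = 8*c^2 + 8*c - 16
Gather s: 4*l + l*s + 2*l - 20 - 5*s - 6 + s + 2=6*l + s*(l - 4) - 24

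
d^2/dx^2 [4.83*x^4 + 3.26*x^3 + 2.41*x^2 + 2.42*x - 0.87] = 57.96*x^2 + 19.56*x + 4.82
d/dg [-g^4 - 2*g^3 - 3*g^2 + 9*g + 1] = -4*g^3 - 6*g^2 - 6*g + 9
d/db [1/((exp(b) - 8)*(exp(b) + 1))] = (7 - 2*exp(b))*exp(b)/(exp(4*b) - 14*exp(3*b) + 33*exp(2*b) + 112*exp(b) + 64)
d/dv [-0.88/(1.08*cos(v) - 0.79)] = -0.9504*sin(v)/(1.08*cos(v) - 0.79)^2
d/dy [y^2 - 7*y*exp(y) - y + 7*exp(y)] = -7*y*exp(y) + 2*y - 1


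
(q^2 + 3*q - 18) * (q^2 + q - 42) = q^4 + 4*q^3 - 57*q^2 - 144*q + 756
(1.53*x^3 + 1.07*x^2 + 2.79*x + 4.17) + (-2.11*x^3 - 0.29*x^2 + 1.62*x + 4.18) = -0.58*x^3 + 0.78*x^2 + 4.41*x + 8.35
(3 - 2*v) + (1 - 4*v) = 4 - 6*v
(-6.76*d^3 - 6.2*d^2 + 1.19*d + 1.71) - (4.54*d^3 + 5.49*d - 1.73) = -11.3*d^3 - 6.2*d^2 - 4.3*d + 3.44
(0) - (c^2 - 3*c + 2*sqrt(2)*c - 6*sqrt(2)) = -c^2 - 2*sqrt(2)*c + 3*c + 6*sqrt(2)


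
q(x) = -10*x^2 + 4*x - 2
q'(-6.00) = 124.00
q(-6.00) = -386.00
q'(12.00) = -236.00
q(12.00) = -1394.00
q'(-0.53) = 14.60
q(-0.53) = -6.93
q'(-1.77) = 39.40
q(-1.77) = -40.41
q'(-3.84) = 80.80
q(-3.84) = -164.82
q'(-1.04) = 24.80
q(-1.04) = -16.98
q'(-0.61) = 16.20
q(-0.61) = -8.16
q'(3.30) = -62.00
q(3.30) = -97.70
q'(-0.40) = 12.00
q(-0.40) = -5.20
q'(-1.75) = 39.00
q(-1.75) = -39.62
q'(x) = 4 - 20*x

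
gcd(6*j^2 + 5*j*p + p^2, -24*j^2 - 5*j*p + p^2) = 3*j + p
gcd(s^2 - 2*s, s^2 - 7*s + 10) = s - 2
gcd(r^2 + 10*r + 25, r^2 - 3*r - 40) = r + 5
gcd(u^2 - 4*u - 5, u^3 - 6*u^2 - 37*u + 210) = u - 5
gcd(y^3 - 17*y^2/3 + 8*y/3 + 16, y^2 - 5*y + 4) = y - 4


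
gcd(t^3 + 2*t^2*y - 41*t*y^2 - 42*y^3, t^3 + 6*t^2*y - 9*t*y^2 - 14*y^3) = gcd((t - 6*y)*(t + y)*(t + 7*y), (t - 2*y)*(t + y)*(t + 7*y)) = t^2 + 8*t*y + 7*y^2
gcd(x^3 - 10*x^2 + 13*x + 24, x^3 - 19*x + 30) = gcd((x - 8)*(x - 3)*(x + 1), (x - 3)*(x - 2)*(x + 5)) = x - 3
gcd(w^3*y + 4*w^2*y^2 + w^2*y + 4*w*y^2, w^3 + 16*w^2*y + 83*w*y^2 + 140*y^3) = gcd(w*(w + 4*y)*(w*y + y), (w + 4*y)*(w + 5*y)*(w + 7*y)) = w + 4*y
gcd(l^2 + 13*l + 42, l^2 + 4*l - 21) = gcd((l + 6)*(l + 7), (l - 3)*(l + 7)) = l + 7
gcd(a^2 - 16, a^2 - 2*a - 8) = a - 4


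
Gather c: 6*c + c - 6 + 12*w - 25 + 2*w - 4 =7*c + 14*w - 35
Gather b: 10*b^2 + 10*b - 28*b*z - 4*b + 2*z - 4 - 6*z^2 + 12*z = 10*b^2 + b*(6 - 28*z) - 6*z^2 + 14*z - 4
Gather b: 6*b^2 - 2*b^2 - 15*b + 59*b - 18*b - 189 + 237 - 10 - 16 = 4*b^2 + 26*b + 22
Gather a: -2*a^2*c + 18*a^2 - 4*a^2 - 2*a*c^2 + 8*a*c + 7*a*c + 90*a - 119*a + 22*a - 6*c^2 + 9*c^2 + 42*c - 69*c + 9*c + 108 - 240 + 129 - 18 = a^2*(14 - 2*c) + a*(-2*c^2 + 15*c - 7) + 3*c^2 - 18*c - 21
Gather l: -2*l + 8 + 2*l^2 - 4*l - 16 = 2*l^2 - 6*l - 8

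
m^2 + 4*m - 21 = (m - 3)*(m + 7)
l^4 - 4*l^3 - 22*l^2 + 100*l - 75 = (l - 5)*(l - 3)*(l - 1)*(l + 5)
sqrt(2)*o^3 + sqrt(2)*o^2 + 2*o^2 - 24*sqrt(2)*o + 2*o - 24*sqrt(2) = (o - 3*sqrt(2))*(o + 4*sqrt(2))*(sqrt(2)*o + sqrt(2))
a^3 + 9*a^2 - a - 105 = (a - 3)*(a + 5)*(a + 7)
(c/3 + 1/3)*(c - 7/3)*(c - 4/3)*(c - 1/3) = c^4/3 - c^3 + c^2/9 + 89*c/81 - 28/81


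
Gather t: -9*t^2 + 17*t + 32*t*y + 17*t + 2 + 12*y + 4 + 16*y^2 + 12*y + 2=-9*t^2 + t*(32*y + 34) + 16*y^2 + 24*y + 8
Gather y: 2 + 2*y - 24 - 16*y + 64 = 42 - 14*y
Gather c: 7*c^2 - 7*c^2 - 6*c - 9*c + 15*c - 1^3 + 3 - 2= 0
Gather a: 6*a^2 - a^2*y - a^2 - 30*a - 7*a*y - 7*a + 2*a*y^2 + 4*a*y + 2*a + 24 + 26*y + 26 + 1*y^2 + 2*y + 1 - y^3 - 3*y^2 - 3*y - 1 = a^2*(5 - y) + a*(2*y^2 - 3*y - 35) - y^3 - 2*y^2 + 25*y + 50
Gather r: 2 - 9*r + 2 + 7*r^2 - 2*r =7*r^2 - 11*r + 4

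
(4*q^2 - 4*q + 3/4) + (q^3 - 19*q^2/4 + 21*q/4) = q^3 - 3*q^2/4 + 5*q/4 + 3/4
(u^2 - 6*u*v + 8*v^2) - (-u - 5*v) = u^2 - 6*u*v + u + 8*v^2 + 5*v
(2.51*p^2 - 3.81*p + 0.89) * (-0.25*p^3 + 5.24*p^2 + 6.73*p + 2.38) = -0.6275*p^5 + 14.1049*p^4 - 3.2946*p^3 - 15.0039*p^2 - 3.0781*p + 2.1182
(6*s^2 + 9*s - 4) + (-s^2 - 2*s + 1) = 5*s^2 + 7*s - 3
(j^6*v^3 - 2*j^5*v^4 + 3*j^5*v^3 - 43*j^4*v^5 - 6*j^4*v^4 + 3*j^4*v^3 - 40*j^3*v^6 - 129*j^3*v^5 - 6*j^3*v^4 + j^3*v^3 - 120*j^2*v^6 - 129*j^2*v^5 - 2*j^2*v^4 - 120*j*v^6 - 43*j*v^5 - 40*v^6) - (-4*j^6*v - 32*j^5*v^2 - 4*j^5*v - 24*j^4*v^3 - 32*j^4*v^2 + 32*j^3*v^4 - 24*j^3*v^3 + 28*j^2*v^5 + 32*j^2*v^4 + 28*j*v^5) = j^6*v^3 + 4*j^6*v - 2*j^5*v^4 + 3*j^5*v^3 + 32*j^5*v^2 + 4*j^5*v - 43*j^4*v^5 - 6*j^4*v^4 + 27*j^4*v^3 + 32*j^4*v^2 - 40*j^3*v^6 - 129*j^3*v^5 - 38*j^3*v^4 + 25*j^3*v^3 - 120*j^2*v^6 - 157*j^2*v^5 - 34*j^2*v^4 - 120*j*v^6 - 71*j*v^5 - 40*v^6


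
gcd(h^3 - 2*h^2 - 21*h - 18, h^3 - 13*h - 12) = h^2 + 4*h + 3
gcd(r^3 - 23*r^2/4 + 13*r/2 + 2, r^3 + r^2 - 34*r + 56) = r^2 - 6*r + 8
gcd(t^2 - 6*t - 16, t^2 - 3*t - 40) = t - 8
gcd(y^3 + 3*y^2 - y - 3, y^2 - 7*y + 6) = y - 1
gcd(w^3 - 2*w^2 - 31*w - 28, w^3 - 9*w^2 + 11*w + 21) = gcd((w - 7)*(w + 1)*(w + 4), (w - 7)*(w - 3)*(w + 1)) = w^2 - 6*w - 7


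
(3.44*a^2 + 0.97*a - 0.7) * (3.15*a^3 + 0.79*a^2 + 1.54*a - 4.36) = 10.836*a^5 + 5.7731*a^4 + 3.8589*a^3 - 14.0576*a^2 - 5.3072*a + 3.052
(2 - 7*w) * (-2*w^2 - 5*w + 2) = 14*w^3 + 31*w^2 - 24*w + 4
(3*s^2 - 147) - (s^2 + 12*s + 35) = 2*s^2 - 12*s - 182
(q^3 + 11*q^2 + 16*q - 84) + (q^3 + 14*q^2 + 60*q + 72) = 2*q^3 + 25*q^2 + 76*q - 12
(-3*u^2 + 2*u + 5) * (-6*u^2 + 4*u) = 18*u^4 - 24*u^3 - 22*u^2 + 20*u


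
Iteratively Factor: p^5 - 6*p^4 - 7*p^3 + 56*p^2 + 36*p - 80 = (p - 5)*(p^4 - p^3 - 12*p^2 - 4*p + 16) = (p - 5)*(p + 2)*(p^3 - 3*p^2 - 6*p + 8) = (p - 5)*(p - 1)*(p + 2)*(p^2 - 2*p - 8) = (p - 5)*(p - 1)*(p + 2)^2*(p - 4)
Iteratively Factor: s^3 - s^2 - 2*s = (s - 2)*(s^2 + s) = (s - 2)*(s + 1)*(s)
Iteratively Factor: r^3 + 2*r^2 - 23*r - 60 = (r + 4)*(r^2 - 2*r - 15) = (r + 3)*(r + 4)*(r - 5)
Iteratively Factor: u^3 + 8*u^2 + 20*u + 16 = (u + 4)*(u^2 + 4*u + 4) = (u + 2)*(u + 4)*(u + 2)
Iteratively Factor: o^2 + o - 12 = (o - 3)*(o + 4)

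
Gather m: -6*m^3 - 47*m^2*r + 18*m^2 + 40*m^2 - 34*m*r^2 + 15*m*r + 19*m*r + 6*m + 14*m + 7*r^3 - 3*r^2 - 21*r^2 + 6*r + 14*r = -6*m^3 + m^2*(58 - 47*r) + m*(-34*r^2 + 34*r + 20) + 7*r^3 - 24*r^2 + 20*r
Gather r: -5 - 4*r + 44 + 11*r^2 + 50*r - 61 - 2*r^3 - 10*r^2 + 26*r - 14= -2*r^3 + r^2 + 72*r - 36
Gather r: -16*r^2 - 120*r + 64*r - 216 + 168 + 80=-16*r^2 - 56*r + 32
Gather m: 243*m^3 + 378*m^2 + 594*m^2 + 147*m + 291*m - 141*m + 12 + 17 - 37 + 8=243*m^3 + 972*m^2 + 297*m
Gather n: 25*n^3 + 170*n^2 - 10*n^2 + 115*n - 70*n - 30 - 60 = 25*n^3 + 160*n^2 + 45*n - 90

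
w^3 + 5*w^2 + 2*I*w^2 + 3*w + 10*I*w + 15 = (w + 5)*(w - I)*(w + 3*I)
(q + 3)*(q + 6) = q^2 + 9*q + 18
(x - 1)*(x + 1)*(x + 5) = x^3 + 5*x^2 - x - 5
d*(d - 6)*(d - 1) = d^3 - 7*d^2 + 6*d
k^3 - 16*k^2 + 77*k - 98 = (k - 7)^2*(k - 2)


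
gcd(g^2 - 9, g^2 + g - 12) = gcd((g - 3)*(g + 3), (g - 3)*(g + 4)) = g - 3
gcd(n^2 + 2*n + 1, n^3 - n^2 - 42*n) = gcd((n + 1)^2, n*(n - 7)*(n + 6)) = 1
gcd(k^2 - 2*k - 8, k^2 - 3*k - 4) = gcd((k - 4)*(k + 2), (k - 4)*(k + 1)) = k - 4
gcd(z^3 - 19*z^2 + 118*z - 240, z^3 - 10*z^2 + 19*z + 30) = z^2 - 11*z + 30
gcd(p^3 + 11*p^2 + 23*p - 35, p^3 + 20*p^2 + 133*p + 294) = p + 7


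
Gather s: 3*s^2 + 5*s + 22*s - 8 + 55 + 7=3*s^2 + 27*s + 54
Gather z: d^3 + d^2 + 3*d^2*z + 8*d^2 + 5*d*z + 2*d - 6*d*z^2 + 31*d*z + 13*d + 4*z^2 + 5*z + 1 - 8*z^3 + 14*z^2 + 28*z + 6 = d^3 + 9*d^2 + 15*d - 8*z^3 + z^2*(18 - 6*d) + z*(3*d^2 + 36*d + 33) + 7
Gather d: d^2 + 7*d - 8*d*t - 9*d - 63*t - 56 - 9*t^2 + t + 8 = d^2 + d*(-8*t - 2) - 9*t^2 - 62*t - 48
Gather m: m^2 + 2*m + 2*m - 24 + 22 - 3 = m^2 + 4*m - 5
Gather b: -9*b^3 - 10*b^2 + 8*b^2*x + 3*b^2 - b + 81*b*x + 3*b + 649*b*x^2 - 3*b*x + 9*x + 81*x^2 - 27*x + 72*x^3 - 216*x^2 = -9*b^3 + b^2*(8*x - 7) + b*(649*x^2 + 78*x + 2) + 72*x^3 - 135*x^2 - 18*x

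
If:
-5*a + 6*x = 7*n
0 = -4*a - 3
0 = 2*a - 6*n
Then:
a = -3/4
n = -1/4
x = -11/12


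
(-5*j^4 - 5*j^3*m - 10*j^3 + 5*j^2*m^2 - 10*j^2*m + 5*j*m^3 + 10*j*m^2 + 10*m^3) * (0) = 0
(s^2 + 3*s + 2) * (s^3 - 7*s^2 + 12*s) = s^5 - 4*s^4 - 7*s^3 + 22*s^2 + 24*s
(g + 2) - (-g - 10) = 2*g + 12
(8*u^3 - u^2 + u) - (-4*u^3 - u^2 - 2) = 12*u^3 + u + 2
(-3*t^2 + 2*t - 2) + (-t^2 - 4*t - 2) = -4*t^2 - 2*t - 4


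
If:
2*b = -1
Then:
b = -1/2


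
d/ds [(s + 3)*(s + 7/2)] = 2*s + 13/2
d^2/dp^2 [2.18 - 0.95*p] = 0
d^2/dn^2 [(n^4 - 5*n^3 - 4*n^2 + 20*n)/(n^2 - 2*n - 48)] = 2*(n^6 - 6*n^5 - 132*n^4 + 520*n^3 + 11808*n^2 - 31680*n - 11136)/(n^6 - 6*n^5 - 132*n^4 + 568*n^3 + 6336*n^2 - 13824*n - 110592)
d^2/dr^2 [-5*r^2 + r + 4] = -10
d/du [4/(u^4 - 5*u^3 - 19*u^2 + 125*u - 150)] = 4*(-4*u^3 + 15*u^2 + 38*u - 125)/(-u^4 + 5*u^3 + 19*u^2 - 125*u + 150)^2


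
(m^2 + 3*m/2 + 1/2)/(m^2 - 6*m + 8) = (2*m^2 + 3*m + 1)/(2*(m^2 - 6*m + 8))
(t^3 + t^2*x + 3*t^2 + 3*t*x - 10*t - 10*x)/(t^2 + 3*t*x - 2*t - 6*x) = (t^2 + t*x + 5*t + 5*x)/(t + 3*x)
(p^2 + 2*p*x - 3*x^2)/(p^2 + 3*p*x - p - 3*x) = (p - x)/(p - 1)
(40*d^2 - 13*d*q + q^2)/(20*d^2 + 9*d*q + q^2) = (40*d^2 - 13*d*q + q^2)/(20*d^2 + 9*d*q + q^2)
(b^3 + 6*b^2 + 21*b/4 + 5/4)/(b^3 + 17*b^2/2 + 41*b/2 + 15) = (4*b^2 + 4*b + 1)/(2*(2*b^2 + 7*b + 6))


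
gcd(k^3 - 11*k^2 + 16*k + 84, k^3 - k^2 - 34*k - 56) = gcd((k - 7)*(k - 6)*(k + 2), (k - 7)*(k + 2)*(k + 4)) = k^2 - 5*k - 14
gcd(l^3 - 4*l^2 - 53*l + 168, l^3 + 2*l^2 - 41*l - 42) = l + 7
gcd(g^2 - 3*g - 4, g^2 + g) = g + 1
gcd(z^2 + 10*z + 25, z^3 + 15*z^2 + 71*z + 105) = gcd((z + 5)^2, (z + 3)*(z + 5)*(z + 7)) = z + 5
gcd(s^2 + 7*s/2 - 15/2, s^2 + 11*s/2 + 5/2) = s + 5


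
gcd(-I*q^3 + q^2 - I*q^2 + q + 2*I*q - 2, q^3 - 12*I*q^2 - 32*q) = 1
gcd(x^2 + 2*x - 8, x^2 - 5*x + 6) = x - 2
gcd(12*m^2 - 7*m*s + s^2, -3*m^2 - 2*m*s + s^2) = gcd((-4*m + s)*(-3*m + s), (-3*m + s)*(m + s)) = -3*m + s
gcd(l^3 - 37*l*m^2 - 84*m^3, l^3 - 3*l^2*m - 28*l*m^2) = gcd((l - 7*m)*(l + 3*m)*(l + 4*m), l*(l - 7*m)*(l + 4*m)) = l^2 - 3*l*m - 28*m^2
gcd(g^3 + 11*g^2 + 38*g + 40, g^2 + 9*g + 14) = g + 2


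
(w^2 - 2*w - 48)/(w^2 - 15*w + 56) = (w + 6)/(w - 7)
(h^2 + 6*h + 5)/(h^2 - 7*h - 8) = (h + 5)/(h - 8)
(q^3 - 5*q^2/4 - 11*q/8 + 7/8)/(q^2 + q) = q - 9/4 + 7/(8*q)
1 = 1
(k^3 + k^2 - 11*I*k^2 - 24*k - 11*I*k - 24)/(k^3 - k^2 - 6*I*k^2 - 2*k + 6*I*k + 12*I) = (k^2 - 11*I*k - 24)/(k^2 + k*(-2 - 6*I) + 12*I)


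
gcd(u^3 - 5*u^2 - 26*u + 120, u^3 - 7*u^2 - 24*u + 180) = u^2 - u - 30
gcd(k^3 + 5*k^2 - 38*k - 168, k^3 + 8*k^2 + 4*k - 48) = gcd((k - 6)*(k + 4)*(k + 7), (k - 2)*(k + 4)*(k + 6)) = k + 4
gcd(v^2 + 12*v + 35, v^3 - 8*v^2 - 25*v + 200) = v + 5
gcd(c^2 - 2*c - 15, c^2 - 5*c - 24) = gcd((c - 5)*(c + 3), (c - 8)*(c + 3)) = c + 3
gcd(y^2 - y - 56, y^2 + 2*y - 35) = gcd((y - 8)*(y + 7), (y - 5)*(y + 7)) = y + 7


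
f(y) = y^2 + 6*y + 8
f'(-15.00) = -24.00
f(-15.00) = 143.00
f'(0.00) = 6.00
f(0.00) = 8.00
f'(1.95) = 9.90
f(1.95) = 23.50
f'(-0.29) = 5.42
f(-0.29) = 6.34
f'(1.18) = 8.36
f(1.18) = 16.47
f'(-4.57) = -3.14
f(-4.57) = 1.46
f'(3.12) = 12.24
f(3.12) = 36.45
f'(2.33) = 10.66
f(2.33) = 27.41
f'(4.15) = 14.30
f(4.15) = 50.12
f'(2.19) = 10.38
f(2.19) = 25.94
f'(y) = 2*y + 6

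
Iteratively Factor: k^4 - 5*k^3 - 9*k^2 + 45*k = (k - 5)*(k^3 - 9*k) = (k - 5)*(k - 3)*(k^2 + 3*k) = k*(k - 5)*(k - 3)*(k + 3)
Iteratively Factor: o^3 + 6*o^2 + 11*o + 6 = (o + 1)*(o^2 + 5*o + 6) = (o + 1)*(o + 3)*(o + 2)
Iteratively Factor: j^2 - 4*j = (j)*(j - 4)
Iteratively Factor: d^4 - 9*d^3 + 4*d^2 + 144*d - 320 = (d - 5)*(d^3 - 4*d^2 - 16*d + 64) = (d - 5)*(d - 4)*(d^2 - 16) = (d - 5)*(d - 4)^2*(d + 4)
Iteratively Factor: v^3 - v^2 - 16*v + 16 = (v - 4)*(v^2 + 3*v - 4) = (v - 4)*(v - 1)*(v + 4)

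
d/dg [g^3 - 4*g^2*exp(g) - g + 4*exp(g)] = -4*g^2*exp(g) + 3*g^2 - 8*g*exp(g) + 4*exp(g) - 1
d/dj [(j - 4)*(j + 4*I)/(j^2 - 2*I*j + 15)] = (j^2*(4 - 6*I) + j*(30 + 32*I) - 28 + 60*I)/(j^4 - 4*I*j^3 + 26*j^2 - 60*I*j + 225)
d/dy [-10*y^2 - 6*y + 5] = -20*y - 6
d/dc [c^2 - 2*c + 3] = 2*c - 2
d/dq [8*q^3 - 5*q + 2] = 24*q^2 - 5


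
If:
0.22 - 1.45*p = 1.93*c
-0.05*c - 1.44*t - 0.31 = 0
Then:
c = -28.8*t - 6.2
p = 38.3337931034483*t + 8.40413793103448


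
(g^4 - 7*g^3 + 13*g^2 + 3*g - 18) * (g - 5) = g^5 - 12*g^4 + 48*g^3 - 62*g^2 - 33*g + 90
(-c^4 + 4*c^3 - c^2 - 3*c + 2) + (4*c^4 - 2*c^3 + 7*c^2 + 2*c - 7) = 3*c^4 + 2*c^3 + 6*c^2 - c - 5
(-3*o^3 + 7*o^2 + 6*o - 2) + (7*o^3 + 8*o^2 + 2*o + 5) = 4*o^3 + 15*o^2 + 8*o + 3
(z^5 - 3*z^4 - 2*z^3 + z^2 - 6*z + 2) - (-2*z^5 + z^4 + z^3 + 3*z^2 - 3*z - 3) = 3*z^5 - 4*z^4 - 3*z^3 - 2*z^2 - 3*z + 5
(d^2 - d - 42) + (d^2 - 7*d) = 2*d^2 - 8*d - 42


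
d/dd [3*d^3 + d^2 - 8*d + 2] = 9*d^2 + 2*d - 8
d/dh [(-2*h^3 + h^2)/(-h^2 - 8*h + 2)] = 2*h*(h^3 + 16*h^2 - 10*h + 2)/(h^4 + 16*h^3 + 60*h^2 - 32*h + 4)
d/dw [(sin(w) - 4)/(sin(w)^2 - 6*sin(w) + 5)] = (8*sin(w) + cos(w)^2 - 20)*cos(w)/(sin(w)^2 - 6*sin(w) + 5)^2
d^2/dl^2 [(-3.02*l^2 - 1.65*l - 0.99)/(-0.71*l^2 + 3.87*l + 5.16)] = (18.259638*l^3 + 69.378786*l^2 + 19.948302*l + 131.828454)/(0.357911*l^6 - 5.852601*l^5 + 24.097329*l^4 + 27.108189*l^3 - 175.129884*l^2 - 309.123216*l - 137.388096)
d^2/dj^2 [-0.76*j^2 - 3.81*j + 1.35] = -1.52000000000000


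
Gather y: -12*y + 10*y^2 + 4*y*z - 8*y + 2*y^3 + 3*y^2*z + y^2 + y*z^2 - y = 2*y^3 + y^2*(3*z + 11) + y*(z^2 + 4*z - 21)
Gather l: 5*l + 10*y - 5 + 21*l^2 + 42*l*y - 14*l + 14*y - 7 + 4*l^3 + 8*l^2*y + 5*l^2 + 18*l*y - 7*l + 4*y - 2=4*l^3 + l^2*(8*y + 26) + l*(60*y - 16) + 28*y - 14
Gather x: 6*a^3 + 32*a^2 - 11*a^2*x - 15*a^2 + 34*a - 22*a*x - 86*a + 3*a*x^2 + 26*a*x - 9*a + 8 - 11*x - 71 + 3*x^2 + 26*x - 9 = 6*a^3 + 17*a^2 - 61*a + x^2*(3*a + 3) + x*(-11*a^2 + 4*a + 15) - 72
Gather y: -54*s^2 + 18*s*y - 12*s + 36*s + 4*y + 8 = -54*s^2 + 24*s + y*(18*s + 4) + 8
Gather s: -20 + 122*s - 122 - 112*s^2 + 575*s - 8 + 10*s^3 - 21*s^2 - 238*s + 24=10*s^3 - 133*s^2 + 459*s - 126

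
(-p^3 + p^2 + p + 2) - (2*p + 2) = -p^3 + p^2 - p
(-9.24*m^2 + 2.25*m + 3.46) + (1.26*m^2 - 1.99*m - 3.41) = -7.98*m^2 + 0.26*m + 0.0499999999999998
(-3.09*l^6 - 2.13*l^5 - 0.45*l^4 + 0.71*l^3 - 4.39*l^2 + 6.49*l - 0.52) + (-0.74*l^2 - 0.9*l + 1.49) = -3.09*l^6 - 2.13*l^5 - 0.45*l^4 + 0.71*l^3 - 5.13*l^2 + 5.59*l + 0.97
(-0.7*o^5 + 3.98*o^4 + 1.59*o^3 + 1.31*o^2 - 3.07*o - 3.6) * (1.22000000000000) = -0.854*o^5 + 4.8556*o^4 + 1.9398*o^3 + 1.5982*o^2 - 3.7454*o - 4.392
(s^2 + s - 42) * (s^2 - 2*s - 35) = s^4 - s^3 - 79*s^2 + 49*s + 1470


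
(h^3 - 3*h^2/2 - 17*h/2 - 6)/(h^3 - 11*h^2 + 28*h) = (2*h^2 + 5*h + 3)/(2*h*(h - 7))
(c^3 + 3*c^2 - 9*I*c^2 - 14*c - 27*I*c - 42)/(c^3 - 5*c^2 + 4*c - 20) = (c^2 + c*(3 - 7*I) - 21*I)/(c^2 + c*(-5 + 2*I) - 10*I)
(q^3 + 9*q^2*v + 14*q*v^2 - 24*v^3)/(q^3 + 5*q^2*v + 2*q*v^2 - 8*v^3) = (q + 6*v)/(q + 2*v)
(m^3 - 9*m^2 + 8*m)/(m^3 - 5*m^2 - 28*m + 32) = m/(m + 4)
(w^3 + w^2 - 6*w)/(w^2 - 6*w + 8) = w*(w + 3)/(w - 4)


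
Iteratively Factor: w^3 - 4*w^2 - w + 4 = (w - 1)*(w^2 - 3*w - 4) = (w - 4)*(w - 1)*(w + 1)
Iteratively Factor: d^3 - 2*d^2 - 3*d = (d + 1)*(d^2 - 3*d) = d*(d + 1)*(d - 3)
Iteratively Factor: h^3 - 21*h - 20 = (h + 4)*(h^2 - 4*h - 5) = (h - 5)*(h + 4)*(h + 1)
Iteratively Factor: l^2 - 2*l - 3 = (l - 3)*(l + 1)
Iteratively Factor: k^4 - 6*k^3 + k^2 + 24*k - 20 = (k - 2)*(k^3 - 4*k^2 - 7*k + 10) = (k - 5)*(k - 2)*(k^2 + k - 2) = (k - 5)*(k - 2)*(k + 2)*(k - 1)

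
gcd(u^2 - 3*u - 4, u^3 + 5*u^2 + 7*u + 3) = u + 1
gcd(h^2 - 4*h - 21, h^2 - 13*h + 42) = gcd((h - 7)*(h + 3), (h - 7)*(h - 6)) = h - 7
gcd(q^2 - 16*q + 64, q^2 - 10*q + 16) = q - 8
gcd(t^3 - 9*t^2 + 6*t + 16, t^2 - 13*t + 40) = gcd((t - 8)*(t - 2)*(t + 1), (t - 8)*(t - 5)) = t - 8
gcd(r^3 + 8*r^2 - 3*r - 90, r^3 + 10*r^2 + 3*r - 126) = r^2 + 3*r - 18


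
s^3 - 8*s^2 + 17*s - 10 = (s - 5)*(s - 2)*(s - 1)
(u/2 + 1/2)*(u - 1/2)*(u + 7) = u^3/2 + 15*u^2/4 + 3*u/2 - 7/4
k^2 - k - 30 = (k - 6)*(k + 5)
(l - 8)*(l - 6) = l^2 - 14*l + 48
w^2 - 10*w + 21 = (w - 7)*(w - 3)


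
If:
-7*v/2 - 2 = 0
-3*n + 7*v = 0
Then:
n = -4/3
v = -4/7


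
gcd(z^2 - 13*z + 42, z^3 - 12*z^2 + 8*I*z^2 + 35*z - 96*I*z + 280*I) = z - 7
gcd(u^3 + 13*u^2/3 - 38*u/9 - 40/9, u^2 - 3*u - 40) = u + 5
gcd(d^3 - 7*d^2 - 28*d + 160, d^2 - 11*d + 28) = d - 4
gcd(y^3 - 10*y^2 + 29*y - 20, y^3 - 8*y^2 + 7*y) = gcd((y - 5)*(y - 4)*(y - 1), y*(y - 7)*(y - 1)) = y - 1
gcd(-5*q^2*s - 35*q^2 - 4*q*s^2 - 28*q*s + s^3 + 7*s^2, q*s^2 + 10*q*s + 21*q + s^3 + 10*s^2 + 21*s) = q*s + 7*q + s^2 + 7*s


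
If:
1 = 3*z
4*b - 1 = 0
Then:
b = 1/4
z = 1/3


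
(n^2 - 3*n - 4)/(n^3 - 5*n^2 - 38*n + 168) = (n + 1)/(n^2 - n - 42)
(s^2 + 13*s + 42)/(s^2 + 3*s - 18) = (s + 7)/(s - 3)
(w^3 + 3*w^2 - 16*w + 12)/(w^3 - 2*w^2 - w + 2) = (w + 6)/(w + 1)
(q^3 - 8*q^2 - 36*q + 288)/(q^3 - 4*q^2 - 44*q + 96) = (q - 6)/(q - 2)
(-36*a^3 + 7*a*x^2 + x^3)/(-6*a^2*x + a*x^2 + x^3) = (6*a + x)/x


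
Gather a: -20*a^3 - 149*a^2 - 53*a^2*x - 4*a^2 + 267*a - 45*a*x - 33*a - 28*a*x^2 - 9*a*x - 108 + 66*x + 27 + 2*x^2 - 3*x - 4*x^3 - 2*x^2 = -20*a^3 + a^2*(-53*x - 153) + a*(-28*x^2 - 54*x + 234) - 4*x^3 + 63*x - 81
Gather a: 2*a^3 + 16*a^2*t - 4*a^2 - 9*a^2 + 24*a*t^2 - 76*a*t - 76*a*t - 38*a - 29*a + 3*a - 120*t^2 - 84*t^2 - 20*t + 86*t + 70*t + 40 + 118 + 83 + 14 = 2*a^3 + a^2*(16*t - 13) + a*(24*t^2 - 152*t - 64) - 204*t^2 + 136*t + 255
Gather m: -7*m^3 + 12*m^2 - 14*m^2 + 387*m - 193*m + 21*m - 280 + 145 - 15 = -7*m^3 - 2*m^2 + 215*m - 150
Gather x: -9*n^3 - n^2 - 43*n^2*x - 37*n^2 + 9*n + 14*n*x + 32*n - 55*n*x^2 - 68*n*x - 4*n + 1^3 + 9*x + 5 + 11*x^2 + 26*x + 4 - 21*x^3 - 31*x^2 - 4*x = -9*n^3 - 38*n^2 + 37*n - 21*x^3 + x^2*(-55*n - 20) + x*(-43*n^2 - 54*n + 31) + 10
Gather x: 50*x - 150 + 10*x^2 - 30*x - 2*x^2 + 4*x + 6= 8*x^2 + 24*x - 144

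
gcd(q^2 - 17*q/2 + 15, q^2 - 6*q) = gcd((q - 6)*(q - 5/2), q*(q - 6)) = q - 6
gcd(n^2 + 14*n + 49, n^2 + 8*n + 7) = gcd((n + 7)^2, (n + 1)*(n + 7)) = n + 7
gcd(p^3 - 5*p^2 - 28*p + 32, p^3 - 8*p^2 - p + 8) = p^2 - 9*p + 8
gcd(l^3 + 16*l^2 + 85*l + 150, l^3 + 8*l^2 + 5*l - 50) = l^2 + 10*l + 25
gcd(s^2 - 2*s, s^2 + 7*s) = s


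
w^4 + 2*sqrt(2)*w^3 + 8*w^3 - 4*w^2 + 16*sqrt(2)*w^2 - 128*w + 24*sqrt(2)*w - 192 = (w + 2)*(w + 6)*(w - 2*sqrt(2))*(w + 4*sqrt(2))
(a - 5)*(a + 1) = a^2 - 4*a - 5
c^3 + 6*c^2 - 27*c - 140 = (c - 5)*(c + 4)*(c + 7)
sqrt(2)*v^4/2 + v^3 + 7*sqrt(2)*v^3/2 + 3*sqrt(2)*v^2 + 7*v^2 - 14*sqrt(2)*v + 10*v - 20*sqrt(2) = (v + 5)*(v - sqrt(2))*(v + 2*sqrt(2))*(sqrt(2)*v/2 + sqrt(2))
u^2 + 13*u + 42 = (u + 6)*(u + 7)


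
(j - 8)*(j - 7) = j^2 - 15*j + 56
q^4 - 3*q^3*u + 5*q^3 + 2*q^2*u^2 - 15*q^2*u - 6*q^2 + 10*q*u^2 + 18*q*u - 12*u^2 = (q - 1)*(q + 6)*(q - 2*u)*(q - u)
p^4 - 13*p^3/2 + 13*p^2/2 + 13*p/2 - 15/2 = (p - 5)*(p - 3/2)*(p - 1)*(p + 1)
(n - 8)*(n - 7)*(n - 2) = n^3 - 17*n^2 + 86*n - 112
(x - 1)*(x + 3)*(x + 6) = x^3 + 8*x^2 + 9*x - 18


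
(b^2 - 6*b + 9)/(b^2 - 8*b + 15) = (b - 3)/(b - 5)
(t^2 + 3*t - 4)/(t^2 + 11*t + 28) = (t - 1)/(t + 7)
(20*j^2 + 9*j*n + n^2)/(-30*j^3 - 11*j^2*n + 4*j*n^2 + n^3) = (-4*j - n)/(6*j^2 + j*n - n^2)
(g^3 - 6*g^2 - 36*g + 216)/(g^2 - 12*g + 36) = g + 6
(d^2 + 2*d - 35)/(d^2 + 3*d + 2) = (d^2 + 2*d - 35)/(d^2 + 3*d + 2)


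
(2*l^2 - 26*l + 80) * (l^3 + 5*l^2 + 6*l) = 2*l^5 - 16*l^4 - 38*l^3 + 244*l^2 + 480*l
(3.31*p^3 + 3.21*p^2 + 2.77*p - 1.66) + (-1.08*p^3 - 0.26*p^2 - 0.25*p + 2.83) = 2.23*p^3 + 2.95*p^2 + 2.52*p + 1.17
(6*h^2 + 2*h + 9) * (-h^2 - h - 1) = -6*h^4 - 8*h^3 - 17*h^2 - 11*h - 9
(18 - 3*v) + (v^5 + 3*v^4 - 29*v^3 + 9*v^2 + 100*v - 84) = v^5 + 3*v^4 - 29*v^3 + 9*v^2 + 97*v - 66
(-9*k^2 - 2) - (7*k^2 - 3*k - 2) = -16*k^2 + 3*k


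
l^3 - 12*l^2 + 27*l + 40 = (l - 8)*(l - 5)*(l + 1)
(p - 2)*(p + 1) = p^2 - p - 2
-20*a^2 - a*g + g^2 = (-5*a + g)*(4*a + g)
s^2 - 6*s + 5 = (s - 5)*(s - 1)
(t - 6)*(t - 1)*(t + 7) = t^3 - 43*t + 42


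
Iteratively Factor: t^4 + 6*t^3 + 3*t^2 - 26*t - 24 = (t + 1)*(t^3 + 5*t^2 - 2*t - 24) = (t - 2)*(t + 1)*(t^2 + 7*t + 12) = (t - 2)*(t + 1)*(t + 3)*(t + 4)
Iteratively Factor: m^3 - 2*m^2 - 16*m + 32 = (m - 2)*(m^2 - 16) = (m - 4)*(m - 2)*(m + 4)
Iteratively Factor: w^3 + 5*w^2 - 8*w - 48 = (w + 4)*(w^2 + w - 12) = (w - 3)*(w + 4)*(w + 4)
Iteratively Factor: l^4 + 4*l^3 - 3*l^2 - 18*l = (l)*(l^3 + 4*l^2 - 3*l - 18) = l*(l + 3)*(l^2 + l - 6) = l*(l - 2)*(l + 3)*(l + 3)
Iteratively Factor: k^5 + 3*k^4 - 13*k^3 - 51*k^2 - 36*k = (k + 1)*(k^4 + 2*k^3 - 15*k^2 - 36*k) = k*(k + 1)*(k^3 + 2*k^2 - 15*k - 36) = k*(k + 1)*(k + 3)*(k^2 - k - 12) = k*(k - 4)*(k + 1)*(k + 3)*(k + 3)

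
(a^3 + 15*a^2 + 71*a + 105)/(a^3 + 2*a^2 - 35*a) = (a^2 + 8*a + 15)/(a*(a - 5))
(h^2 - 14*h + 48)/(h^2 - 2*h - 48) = (h - 6)/(h + 6)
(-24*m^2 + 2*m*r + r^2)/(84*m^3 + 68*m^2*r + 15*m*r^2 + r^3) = (-4*m + r)/(14*m^2 + 9*m*r + r^2)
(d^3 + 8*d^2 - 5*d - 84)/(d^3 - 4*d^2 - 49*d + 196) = (d^2 + d - 12)/(d^2 - 11*d + 28)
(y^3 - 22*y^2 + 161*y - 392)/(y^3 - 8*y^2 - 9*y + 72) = (y^2 - 14*y + 49)/(y^2 - 9)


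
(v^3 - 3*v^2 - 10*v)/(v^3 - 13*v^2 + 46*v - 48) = v*(v^2 - 3*v - 10)/(v^3 - 13*v^2 + 46*v - 48)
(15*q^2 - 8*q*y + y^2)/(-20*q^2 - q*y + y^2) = (-3*q + y)/(4*q + y)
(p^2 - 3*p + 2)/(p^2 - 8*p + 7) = (p - 2)/(p - 7)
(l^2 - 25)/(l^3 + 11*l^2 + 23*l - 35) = (l - 5)/(l^2 + 6*l - 7)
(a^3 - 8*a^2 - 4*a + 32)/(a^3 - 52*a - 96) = (a - 2)/(a + 6)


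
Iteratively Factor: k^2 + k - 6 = (k - 2)*(k + 3)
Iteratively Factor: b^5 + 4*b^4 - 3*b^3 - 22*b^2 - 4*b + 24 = (b - 1)*(b^4 + 5*b^3 + 2*b^2 - 20*b - 24) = (b - 2)*(b - 1)*(b^3 + 7*b^2 + 16*b + 12) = (b - 2)*(b - 1)*(b + 2)*(b^2 + 5*b + 6) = (b - 2)*(b - 1)*(b + 2)^2*(b + 3)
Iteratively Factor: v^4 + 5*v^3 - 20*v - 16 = (v + 1)*(v^3 + 4*v^2 - 4*v - 16) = (v - 2)*(v + 1)*(v^2 + 6*v + 8) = (v - 2)*(v + 1)*(v + 2)*(v + 4)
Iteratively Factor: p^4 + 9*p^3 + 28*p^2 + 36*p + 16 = (p + 1)*(p^3 + 8*p^2 + 20*p + 16) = (p + 1)*(p + 2)*(p^2 + 6*p + 8) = (p + 1)*(p + 2)*(p + 4)*(p + 2)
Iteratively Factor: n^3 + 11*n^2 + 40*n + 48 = (n + 3)*(n^2 + 8*n + 16) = (n + 3)*(n + 4)*(n + 4)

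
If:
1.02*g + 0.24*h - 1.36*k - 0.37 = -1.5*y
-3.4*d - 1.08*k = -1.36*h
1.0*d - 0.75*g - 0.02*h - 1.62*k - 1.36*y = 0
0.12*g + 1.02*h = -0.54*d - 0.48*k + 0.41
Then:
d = 0.0847955322409354*y + 0.136845635432744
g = 0.244724823296686 - 1.58436391894552*y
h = 0.167730915475166*y + 0.316123669255935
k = -0.0557321894194018*y - 0.032728676188203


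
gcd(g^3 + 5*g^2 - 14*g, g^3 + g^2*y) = g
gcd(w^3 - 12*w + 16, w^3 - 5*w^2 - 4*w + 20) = w - 2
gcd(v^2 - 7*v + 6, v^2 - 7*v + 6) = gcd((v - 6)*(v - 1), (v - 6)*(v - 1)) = v^2 - 7*v + 6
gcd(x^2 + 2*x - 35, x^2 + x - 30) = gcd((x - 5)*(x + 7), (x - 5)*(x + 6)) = x - 5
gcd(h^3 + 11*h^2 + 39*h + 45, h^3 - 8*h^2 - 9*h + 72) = h + 3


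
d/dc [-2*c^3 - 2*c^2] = 2*c*(-3*c - 2)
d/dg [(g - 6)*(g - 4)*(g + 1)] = 3*g^2 - 18*g + 14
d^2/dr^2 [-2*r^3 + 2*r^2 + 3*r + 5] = 4 - 12*r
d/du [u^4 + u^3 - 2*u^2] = u*(4*u^2 + 3*u - 4)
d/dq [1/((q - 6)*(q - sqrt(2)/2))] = 2*((6 - q)*(2*q - sqrt(2))^2 + 2*(-2*q + sqrt(2))*(q - 6)^2)/((q - 6)^3*(2*q - sqrt(2))^3)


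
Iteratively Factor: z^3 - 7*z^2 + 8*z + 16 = (z - 4)*(z^2 - 3*z - 4) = (z - 4)^2*(z + 1)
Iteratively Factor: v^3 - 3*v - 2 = (v + 1)*(v^2 - v - 2) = (v + 1)^2*(v - 2)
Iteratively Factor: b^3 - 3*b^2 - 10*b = (b)*(b^2 - 3*b - 10) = b*(b + 2)*(b - 5)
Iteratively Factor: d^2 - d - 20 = (d + 4)*(d - 5)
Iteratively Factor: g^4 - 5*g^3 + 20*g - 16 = (g - 2)*(g^3 - 3*g^2 - 6*g + 8) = (g - 2)*(g - 1)*(g^2 - 2*g - 8) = (g - 4)*(g - 2)*(g - 1)*(g + 2)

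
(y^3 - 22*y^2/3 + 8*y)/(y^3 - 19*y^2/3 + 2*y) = (3*y - 4)/(3*y - 1)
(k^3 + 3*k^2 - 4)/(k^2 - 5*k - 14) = (k^2 + k - 2)/(k - 7)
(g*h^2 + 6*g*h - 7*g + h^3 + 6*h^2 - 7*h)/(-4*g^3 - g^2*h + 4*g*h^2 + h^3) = (-h^2 - 6*h + 7)/(4*g^2 - 3*g*h - h^2)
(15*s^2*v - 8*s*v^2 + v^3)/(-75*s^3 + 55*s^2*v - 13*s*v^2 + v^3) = -v/(5*s - v)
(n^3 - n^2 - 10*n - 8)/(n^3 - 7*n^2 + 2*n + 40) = (n + 1)/(n - 5)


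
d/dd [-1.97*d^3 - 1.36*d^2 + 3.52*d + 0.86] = -5.91*d^2 - 2.72*d + 3.52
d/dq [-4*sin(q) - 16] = -4*cos(q)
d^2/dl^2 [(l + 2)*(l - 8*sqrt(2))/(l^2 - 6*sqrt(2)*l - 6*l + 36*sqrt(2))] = 4*(-sqrt(2)*l^3 + 4*l^3 - 78*sqrt(2)*l^2 + 36*sqrt(2)*l + 1152*l - 2376*sqrt(2) - 576)/(l^6 - 18*sqrt(2)*l^5 - 18*l^5 + 324*l^4 + 324*sqrt(2)*l^4 - 4104*l^3 - 2376*sqrt(2)*l^3 + 11664*sqrt(2)*l^2 + 23328*l^2 - 46656*sqrt(2)*l - 46656*l + 93312*sqrt(2))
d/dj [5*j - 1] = 5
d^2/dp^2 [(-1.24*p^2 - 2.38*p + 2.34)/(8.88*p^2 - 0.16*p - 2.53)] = (-378.870528*p^3 + 939.96576*p^2 - 340.768224*p + 91.315176)/(700.227072*p^6 - 37.850112*p^5 - 597.822912*p^4 + 21.563648*p^3 + 170.325672*p^2 - 3.072432*p - 16.194277)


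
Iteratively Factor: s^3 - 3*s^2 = (s)*(s^2 - 3*s) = s*(s - 3)*(s)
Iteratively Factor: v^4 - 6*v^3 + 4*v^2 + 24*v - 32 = (v + 2)*(v^3 - 8*v^2 + 20*v - 16) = (v - 2)*(v + 2)*(v^2 - 6*v + 8) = (v - 2)^2*(v + 2)*(v - 4)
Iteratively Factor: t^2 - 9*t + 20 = (t - 5)*(t - 4)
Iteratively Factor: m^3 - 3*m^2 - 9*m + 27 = (m - 3)*(m^2 - 9) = (m - 3)*(m + 3)*(m - 3)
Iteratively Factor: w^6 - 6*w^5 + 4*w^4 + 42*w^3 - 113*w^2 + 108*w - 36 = (w - 2)*(w^5 - 4*w^4 - 4*w^3 + 34*w^2 - 45*w + 18) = (w - 3)*(w - 2)*(w^4 - w^3 - 7*w^2 + 13*w - 6) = (w - 3)*(w - 2)*(w - 1)*(w^3 - 7*w + 6) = (w - 3)*(w - 2)^2*(w - 1)*(w^2 + 2*w - 3) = (w - 3)*(w - 2)^2*(w - 1)^2*(w + 3)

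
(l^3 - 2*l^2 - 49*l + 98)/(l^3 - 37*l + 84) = (l^2 - 9*l + 14)/(l^2 - 7*l + 12)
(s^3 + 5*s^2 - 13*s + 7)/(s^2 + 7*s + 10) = (s^3 + 5*s^2 - 13*s + 7)/(s^2 + 7*s + 10)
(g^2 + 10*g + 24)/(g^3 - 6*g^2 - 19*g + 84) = (g + 6)/(g^2 - 10*g + 21)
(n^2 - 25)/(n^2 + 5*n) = (n - 5)/n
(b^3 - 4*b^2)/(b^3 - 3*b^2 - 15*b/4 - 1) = 4*b^2/(4*b^2 + 4*b + 1)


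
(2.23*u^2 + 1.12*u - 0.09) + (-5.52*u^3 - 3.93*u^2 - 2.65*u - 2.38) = -5.52*u^3 - 1.7*u^2 - 1.53*u - 2.47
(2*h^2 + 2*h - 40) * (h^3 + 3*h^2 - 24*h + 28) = 2*h^5 + 8*h^4 - 82*h^3 - 112*h^2 + 1016*h - 1120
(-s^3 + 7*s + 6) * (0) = 0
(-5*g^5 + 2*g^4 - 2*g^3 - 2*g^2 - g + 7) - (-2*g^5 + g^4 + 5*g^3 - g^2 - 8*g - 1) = -3*g^5 + g^4 - 7*g^3 - g^2 + 7*g + 8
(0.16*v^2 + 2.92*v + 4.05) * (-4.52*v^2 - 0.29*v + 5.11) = -0.7232*v^4 - 13.2448*v^3 - 18.3352*v^2 + 13.7467*v + 20.6955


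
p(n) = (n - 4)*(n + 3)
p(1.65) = -10.93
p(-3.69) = 5.31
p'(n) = 2*n - 1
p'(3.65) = 6.30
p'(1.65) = 2.30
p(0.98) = -12.02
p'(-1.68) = -4.36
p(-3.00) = 0.00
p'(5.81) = 10.62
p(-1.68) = -7.50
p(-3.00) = 0.00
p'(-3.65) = -8.30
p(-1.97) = -6.15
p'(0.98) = 0.96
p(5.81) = 15.95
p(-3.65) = 4.97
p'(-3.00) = -7.00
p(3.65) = -2.33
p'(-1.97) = -4.94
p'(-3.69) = -8.38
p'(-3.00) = -7.00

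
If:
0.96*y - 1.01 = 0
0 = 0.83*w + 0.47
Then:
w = -0.57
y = 1.05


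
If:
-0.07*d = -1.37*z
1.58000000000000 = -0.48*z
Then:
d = -64.42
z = -3.29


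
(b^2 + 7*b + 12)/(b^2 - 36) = (b^2 + 7*b + 12)/(b^2 - 36)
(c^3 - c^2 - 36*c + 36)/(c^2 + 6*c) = c - 7 + 6/c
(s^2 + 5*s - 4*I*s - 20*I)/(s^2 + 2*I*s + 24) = (s + 5)/(s + 6*I)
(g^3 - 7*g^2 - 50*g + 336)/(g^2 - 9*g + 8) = (g^2 + g - 42)/(g - 1)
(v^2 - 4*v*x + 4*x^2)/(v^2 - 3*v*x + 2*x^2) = (-v + 2*x)/(-v + x)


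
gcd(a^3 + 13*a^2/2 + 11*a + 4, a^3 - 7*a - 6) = a + 2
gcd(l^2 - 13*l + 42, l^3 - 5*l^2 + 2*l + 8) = 1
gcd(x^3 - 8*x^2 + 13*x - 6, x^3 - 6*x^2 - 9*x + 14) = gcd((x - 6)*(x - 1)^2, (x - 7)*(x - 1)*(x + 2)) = x - 1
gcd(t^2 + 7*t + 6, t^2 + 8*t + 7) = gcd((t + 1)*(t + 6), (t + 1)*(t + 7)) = t + 1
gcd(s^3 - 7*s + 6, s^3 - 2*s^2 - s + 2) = s^2 - 3*s + 2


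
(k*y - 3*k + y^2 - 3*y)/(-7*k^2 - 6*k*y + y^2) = (y - 3)/(-7*k + y)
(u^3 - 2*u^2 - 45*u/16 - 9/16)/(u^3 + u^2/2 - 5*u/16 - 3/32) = 2*(u - 3)/(2*u - 1)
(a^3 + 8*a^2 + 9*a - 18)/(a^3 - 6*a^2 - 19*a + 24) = (a + 6)/(a - 8)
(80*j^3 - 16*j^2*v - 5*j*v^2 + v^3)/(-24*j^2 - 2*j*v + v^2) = (20*j^2 - 9*j*v + v^2)/(-6*j + v)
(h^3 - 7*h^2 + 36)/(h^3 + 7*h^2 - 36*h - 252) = (h^2 - h - 6)/(h^2 + 13*h + 42)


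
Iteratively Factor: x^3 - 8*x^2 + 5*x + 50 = (x - 5)*(x^2 - 3*x - 10) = (x - 5)*(x + 2)*(x - 5)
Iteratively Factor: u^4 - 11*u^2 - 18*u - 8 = (u - 4)*(u^3 + 4*u^2 + 5*u + 2) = (u - 4)*(u + 1)*(u^2 + 3*u + 2) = (u - 4)*(u + 1)*(u + 2)*(u + 1)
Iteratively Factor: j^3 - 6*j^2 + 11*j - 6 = (j - 1)*(j^2 - 5*j + 6) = (j - 2)*(j - 1)*(j - 3)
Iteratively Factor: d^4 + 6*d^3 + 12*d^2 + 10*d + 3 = (d + 1)*(d^3 + 5*d^2 + 7*d + 3) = (d + 1)^2*(d^2 + 4*d + 3) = (d + 1)^3*(d + 3)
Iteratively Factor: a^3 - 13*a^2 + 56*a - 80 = (a - 4)*(a^2 - 9*a + 20) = (a - 4)^2*(a - 5)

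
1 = 1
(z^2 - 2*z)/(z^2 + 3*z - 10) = z/(z + 5)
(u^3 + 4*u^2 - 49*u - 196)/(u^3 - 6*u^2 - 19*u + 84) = (u + 7)/(u - 3)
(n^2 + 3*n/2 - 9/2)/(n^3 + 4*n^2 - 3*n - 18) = (n - 3/2)/(n^2 + n - 6)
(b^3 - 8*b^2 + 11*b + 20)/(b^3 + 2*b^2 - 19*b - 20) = (b - 5)/(b + 5)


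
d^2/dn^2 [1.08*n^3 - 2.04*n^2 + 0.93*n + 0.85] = 6.48*n - 4.08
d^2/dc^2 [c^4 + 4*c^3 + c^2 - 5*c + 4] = 12*c^2 + 24*c + 2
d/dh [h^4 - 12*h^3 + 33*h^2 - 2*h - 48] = 4*h^3 - 36*h^2 + 66*h - 2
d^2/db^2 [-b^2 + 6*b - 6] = -2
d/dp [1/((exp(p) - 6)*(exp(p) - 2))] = 2*(4 - exp(p))*exp(p)/(exp(4*p) - 16*exp(3*p) + 88*exp(2*p) - 192*exp(p) + 144)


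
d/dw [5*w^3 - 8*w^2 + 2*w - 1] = 15*w^2 - 16*w + 2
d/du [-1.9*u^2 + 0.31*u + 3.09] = 0.31 - 3.8*u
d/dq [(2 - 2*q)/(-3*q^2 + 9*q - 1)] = 2*(-3*q^2 + 6*q - 8)/(9*q^4 - 54*q^3 + 87*q^2 - 18*q + 1)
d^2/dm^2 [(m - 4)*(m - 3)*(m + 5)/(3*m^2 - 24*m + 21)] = 12*(m^3 + 3*m^2 - 45*m + 113)/(m^6 - 24*m^5 + 213*m^4 - 848*m^3 + 1491*m^2 - 1176*m + 343)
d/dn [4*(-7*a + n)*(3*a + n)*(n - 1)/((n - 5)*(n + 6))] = 4*(21*a^2*n^2 - 42*a^2*n + 609*a^2 - 8*a*n^2 + 240*a*n - 120*a + n^4 + 2*n^3 - 91*n^2 + 60*n)/(n^4 + 2*n^3 - 59*n^2 - 60*n + 900)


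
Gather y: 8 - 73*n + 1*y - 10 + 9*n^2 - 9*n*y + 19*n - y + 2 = 9*n^2 - 9*n*y - 54*n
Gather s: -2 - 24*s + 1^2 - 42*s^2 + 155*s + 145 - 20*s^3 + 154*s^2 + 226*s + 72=-20*s^3 + 112*s^2 + 357*s + 216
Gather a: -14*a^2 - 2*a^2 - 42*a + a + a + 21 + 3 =-16*a^2 - 40*a + 24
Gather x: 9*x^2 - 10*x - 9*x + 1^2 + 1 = 9*x^2 - 19*x + 2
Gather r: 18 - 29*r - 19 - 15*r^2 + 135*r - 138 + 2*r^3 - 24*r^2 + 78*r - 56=2*r^3 - 39*r^2 + 184*r - 195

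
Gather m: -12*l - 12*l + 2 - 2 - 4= -24*l - 4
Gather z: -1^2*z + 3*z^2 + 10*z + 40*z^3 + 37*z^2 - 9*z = 40*z^3 + 40*z^2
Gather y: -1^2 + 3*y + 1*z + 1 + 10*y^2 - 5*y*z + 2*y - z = 10*y^2 + y*(5 - 5*z)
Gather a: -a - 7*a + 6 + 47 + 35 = 88 - 8*a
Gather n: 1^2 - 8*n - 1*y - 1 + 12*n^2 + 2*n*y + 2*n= 12*n^2 + n*(2*y - 6) - y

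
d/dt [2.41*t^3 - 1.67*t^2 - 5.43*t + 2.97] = 7.23*t^2 - 3.34*t - 5.43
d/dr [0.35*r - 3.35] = 0.350000000000000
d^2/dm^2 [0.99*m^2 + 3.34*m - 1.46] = 1.98000000000000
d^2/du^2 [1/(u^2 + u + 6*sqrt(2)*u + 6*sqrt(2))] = 2*(-u^2 - 6*sqrt(2)*u - u + (2*u + 1 + 6*sqrt(2))^2 - 6*sqrt(2))/(u^2 + u + 6*sqrt(2)*u + 6*sqrt(2))^3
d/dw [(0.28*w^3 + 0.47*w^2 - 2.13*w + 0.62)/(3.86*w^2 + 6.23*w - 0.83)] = (1.0808*w^4 + 3.4888*w^3 + 10.4527*w^2 - 5.5666*w - 2.0947)/(14.8996*w^4 + 48.0956*w^3 + 32.4053*w^2 - 10.3418*w + 0.6889)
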